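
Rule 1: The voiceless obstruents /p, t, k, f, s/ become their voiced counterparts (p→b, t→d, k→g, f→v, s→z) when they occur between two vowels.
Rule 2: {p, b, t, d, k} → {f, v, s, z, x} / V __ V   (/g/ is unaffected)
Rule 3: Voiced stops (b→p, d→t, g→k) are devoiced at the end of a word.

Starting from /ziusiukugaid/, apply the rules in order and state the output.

Rule 1 (intervocalic voicing): /s/ is a voiceless obstruent between vowels /u/ and /i/, so it voices to [z]. /k/ is a voiceless obstruent between vowels /u/ and /u/, so it voices to [g]. /ziusiukugaid/ → ziuziugugaid.
Rule 2 (intervocalic spirantization): no segment meets the environment; /ziuziugugaid/ is unchanged.
Rule 3 (final devoicing): /d/ is a voiced stop in word-final position, so it devoices to [t]. /ziuziugugaid/ → ziuziugugait.

ziuziugugait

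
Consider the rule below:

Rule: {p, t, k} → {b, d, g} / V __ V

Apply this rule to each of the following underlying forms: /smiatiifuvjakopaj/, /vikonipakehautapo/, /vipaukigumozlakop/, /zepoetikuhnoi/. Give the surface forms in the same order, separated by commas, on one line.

/smiatiifuvjakopaj/: /t/ is a voiceless stop between vowels /a/ and /i/, so it voices to [d]. /k/ is a voiceless stop between vowels /a/ and /o/, so it voices to [g]. /p/ is a voiceless stop between vowels /o/ and /a/, so it voices to [b]. → [smiadiifuvjagobaj].
/vikonipakehautapo/: /k/ is a voiceless stop between vowels /i/ and /o/, so it voices to [g]. /p/ is a voiceless stop between vowels /i/ and /a/, so it voices to [b]. /k/ is a voiceless stop between vowels /a/ and /e/, so it voices to [g]. /t/ is a voiceless stop between vowels /u/ and /a/, so it voices to [d]. /p/ is a voiceless stop between vowels /a/ and /o/, so it voices to [b]. → [vigonibagehaudabo].
/vipaukigumozlakop/: /p/ is a voiceless stop between vowels /i/ and /a/, so it voices to [b]. /k/ is a voiceless stop between vowels /u/ and /i/, so it voices to [g]. /k/ is a voiceless stop between vowels /a/ and /o/, so it voices to [g]. → [vibaugigumozlagop].
/zepoetikuhnoi/: /p/ is a voiceless stop between vowels /e/ and /o/, so it voices to [b]. /t/ is a voiceless stop between vowels /e/ and /i/, so it voices to [d]. /k/ is a voiceless stop between vowels /i/ and /u/, so it voices to [g]. → [zeboediguhnoi].

smiadiifuvjagobaj, vigonibagehaudabo, vibaugigumozlagop, zeboediguhnoi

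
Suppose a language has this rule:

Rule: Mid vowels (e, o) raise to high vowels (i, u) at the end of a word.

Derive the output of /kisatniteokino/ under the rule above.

kisatniteokinu

Scanning /kisatniteokino/: /e/ at position 9 is not in the conditioning environment; /o/ at position 10 is not in the conditioning environment; /o/ is a mid vowel in word-final position, so it raises to [u].
Result: [kisatniteokinu].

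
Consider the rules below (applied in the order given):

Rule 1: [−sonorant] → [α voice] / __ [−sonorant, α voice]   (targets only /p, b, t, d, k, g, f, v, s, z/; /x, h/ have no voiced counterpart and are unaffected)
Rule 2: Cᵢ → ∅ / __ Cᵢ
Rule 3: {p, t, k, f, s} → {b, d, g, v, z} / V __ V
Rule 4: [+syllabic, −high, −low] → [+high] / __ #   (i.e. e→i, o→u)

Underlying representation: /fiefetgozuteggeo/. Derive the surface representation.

fievedgozudegeu

Rule 1 (regressive voicing assimilation): /t/ precedes the voiced obstruent /g/, so it voices to [d] by assimilation. /fiefetgozuteggeo/ → fiefedgozuteggeo.
Rule 2 (degemination): /gg/ is a geminate; the first /g/ deletes. /fiefedgozuteggeo/ → fiefedgozutegeo.
Rule 3 (intervocalic voicing): /f/ is a voiceless obstruent between vowels /e/ and /e/, so it voices to [v]. /t/ is a voiceless obstruent between vowels /u/ and /e/, so it voices to [d]. /fiefedgozutegeo/ → fievedgozudegeo.
Rule 4 (final vowel raising): /o/ is a mid vowel in word-final position, so it raises to [u]. /fievedgozudegeo/ → fievedgozudegeu.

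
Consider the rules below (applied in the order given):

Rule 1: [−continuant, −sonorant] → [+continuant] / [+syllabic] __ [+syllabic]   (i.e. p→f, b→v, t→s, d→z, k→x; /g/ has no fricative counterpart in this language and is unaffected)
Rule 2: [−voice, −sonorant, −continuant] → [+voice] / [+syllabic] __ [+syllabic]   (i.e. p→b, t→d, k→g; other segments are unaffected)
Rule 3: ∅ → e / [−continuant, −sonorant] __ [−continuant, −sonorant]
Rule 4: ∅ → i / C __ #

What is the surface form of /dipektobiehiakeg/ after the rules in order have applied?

difeketoviehiaxegi

Rule 1 (intervocalic spirantization): /p/ is a stop between vowels /i/ and /e/, so it spirantizes to the fricative [f]. /b/ is a stop between vowels /o/ and /i/, so it spirantizes to the fricative [v]. /k/ is a stop between vowels /a/ and /e/, so it spirantizes to the fricative [x]. /dipektobiehiakeg/ → difektoviehiaxeg.
Rule 2 (intervocalic voicing): no segment meets the environment; /difektoviehiaxeg/ is unchanged.
Rule 3 (stop-cluster e-epenthesis): /k/ and /t/ form a stop–stop cluster, so [e] is inserted between them. /difektoviehiaxeg/ → difeketoviehiaxeg.
Rule 4 (final i-epenthesis): the form ends in the consonant /g/, so [i] is inserted word-finally. /difeketoviehiaxeg/ → difeketoviehiaxegi.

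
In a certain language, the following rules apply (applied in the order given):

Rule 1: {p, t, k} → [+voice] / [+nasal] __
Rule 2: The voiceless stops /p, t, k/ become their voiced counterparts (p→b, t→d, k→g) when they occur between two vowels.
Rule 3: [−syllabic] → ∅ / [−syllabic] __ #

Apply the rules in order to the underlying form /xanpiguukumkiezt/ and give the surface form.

Rule 1 (post-nasal voicing): /p/ is a voiceless stop immediately after the nasal /n/, so it voices to [b]. /k/ is a voiceless stop immediately after the nasal /m/, so it voices to [g]. /xanpiguukumkiezt/ → xanbiguukumgiezt.
Rule 2 (intervocalic voicing): /k/ is a voiceless stop between vowels /u/ and /u/, so it voices to [g]. /xanbiguukumgiezt/ → xanbiguugumgiezt.
Rule 3 (final cluster simplification): /t/ is the second consonant of a word-final cluster /zt/, so it deletes. /xanbiguugumgiezt/ → xanbiguugumgiez.

xanbiguugumgiez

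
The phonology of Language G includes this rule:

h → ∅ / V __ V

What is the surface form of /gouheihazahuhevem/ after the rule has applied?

/h/ occurs between vowels /u/ and /e/, so it deletes.
/h/ occurs between vowels /i/ and /a/, so it deletes.
/h/ occurs between vowels /a/ and /u/, so it deletes.
/h/ occurs between vowels /u/ and /e/, so it deletes.
Surface form: [goueiazauevem].

goueiazauevem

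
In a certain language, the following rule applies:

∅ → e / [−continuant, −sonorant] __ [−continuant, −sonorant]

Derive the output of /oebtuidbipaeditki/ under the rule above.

oebetuidebipaediteki

/b/ and /t/ form a stop–stop cluster, so [e] is inserted between them.
/d/ and /b/ form a stop–stop cluster, so [e] is inserted between them.
/t/ and /k/ form a stop–stop cluster, so [e] is inserted between them.
Surface form: [oebetuidebipaediteki].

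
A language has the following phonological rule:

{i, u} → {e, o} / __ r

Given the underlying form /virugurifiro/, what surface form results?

verugorifero

/i/ is a high vowel immediately before /r/, so it lowers to [e].
/u/ is a high vowel immediately before /r/, so it lowers to [o].
/i/ is a high vowel immediately before /r/, so it lowers to [e].
The other instances of /u/, /i/ do not occur in the required environment and remain unchanged.
Surface form: [verugorifero].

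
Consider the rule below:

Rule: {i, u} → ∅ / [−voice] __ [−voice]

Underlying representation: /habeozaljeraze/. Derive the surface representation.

habeozaljeraze

No segment of /habeozaljeraze/ meets the structural description of the rule, so the form surfaces unchanged.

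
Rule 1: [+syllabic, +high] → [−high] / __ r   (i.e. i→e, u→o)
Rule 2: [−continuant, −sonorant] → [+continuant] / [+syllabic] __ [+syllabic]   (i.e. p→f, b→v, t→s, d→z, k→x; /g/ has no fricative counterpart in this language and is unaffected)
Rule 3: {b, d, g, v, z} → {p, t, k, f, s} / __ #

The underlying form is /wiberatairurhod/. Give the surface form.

Rule 1 (pre-rhotic lowering): /i/ is a high vowel immediately before /r/, so it lowers to [e]. /u/ is a high vowel immediately before /r/, so it lowers to [o]. /wiberatairurhod/ → wiberataerorhod.
Rule 2 (intervocalic spirantization): /b/ is a stop between vowels /i/ and /e/, so it spirantizes to the fricative [v]. /t/ is a stop between vowels /a/ and /a/, so it spirantizes to the fricative [s]. /wiberataerorhod/ → wiverasaerorhod.
Rule 3 (final devoicing): /d/ is a voiced obstruent in word-final position, so it devoices to [t]. /wiverasaerorhod/ → wiverasaerorhot.

wiverasaerorhot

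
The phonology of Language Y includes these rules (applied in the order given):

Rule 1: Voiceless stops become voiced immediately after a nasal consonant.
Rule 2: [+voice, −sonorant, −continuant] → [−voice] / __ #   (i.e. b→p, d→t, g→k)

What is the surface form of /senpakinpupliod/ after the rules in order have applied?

senbakinbupliot

Rule 1 (post-nasal voicing): /p/ is a voiceless stop immediately after the nasal /n/, so it voices to [b]. /p/ is a voiceless stop immediately after the nasal /n/, so it voices to [b]. /senpakinpupliod/ → senbakinbupliod.
Rule 2 (final devoicing): /d/ is a voiced stop in word-final position, so it devoices to [t]. /senbakinbupliod/ → senbakinbupliot.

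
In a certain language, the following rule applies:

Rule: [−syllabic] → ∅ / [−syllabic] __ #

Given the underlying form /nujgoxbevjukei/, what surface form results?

No segment of /nujgoxbevjukei/ meets the structural description of the rule, so the form surfaces unchanged.

nujgoxbevjukei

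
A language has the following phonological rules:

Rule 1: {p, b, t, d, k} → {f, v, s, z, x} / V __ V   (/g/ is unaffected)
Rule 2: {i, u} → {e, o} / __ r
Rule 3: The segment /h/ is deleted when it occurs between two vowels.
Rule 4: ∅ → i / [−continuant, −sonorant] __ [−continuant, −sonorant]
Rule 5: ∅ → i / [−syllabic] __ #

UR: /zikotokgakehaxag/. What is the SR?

zixosokigaxeaxagi

Rule 1 (intervocalic spirantization): /k/ is a stop between vowels /i/ and /o/, so it spirantizes to the fricative [x]. /t/ is a stop between vowels /o/ and /o/, so it spirantizes to the fricative [s]. /k/ is a stop between vowels /a/ and /e/, so it spirantizes to the fricative [x]. /zikotokgakehaxag/ → zixosokgaxehaxag.
Rule 2 (pre-rhotic lowering): no segment meets the environment; /zixosokgaxehaxag/ is unchanged.
Rule 3 (intervocalic h-deletion): /h/ occurs between vowels /e/ and /a/, so it deletes. /zixosokgaxehaxag/ → zixosokgaxeaxag.
Rule 4 (stop-cluster i-epenthesis): /k/ and /g/ form a stop–stop cluster, so [i] is inserted between them. /zixosokgaxeaxag/ → zixosokigaxeaxag.
Rule 5 (final i-epenthesis): the form ends in the consonant /g/, so [i] is inserted word-finally. /zixosokigaxeaxag/ → zixosokigaxeaxagi.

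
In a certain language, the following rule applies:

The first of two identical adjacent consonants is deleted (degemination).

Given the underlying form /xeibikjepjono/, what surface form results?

No segment of /xeibikjepjono/ meets the structural description of the rule, so the form surfaces unchanged.

xeibikjepjono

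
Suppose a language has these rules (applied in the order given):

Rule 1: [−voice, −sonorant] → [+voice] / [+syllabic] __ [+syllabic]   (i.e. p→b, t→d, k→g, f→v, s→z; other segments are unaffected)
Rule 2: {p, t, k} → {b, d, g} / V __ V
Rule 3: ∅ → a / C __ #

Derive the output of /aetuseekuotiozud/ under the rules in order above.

Rule 1 (intervocalic voicing): /t/ is a voiceless obstruent between vowels /e/ and /u/, so it voices to [d]. /s/ is a voiceless obstruent between vowels /u/ and /e/, so it voices to [z]. /k/ is a voiceless obstruent between vowels /e/ and /u/, so it voices to [g]. /t/ is a voiceless obstruent between vowels /o/ and /i/, so it voices to [d]. /aetuseekuotiozud/ → aeduzeeguodiozud.
Rule 2 (intervocalic voicing): no segment meets the environment; /aeduzeeguodiozud/ is unchanged.
Rule 3 (final a-epenthesis): the form ends in the consonant /d/, so [a] is inserted word-finally. /aeduzeeguodiozud/ → aeduzeeguodiozuda.

aeduzeeguodiozuda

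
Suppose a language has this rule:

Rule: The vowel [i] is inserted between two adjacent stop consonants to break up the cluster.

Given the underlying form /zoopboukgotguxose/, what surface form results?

/p/ and /b/ form a stop–stop cluster, so [i] is inserted between them.
/k/ and /g/ form a stop–stop cluster, so [i] is inserted between them.
/t/ and /g/ form a stop–stop cluster, so [i] is inserted between them.
Surface form: [zoopiboukigotiguxose].

zoopiboukigotiguxose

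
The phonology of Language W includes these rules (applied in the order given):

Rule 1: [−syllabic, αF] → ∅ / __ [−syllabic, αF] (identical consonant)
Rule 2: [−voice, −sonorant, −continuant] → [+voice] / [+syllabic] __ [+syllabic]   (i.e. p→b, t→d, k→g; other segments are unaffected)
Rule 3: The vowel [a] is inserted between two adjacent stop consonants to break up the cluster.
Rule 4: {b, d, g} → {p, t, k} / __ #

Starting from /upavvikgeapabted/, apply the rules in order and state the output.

ubavikageababatet

Rule 1 (degemination): /vv/ is a geminate; the first /v/ deletes. /upavvikgeapabted/ → upavikgeapabted.
Rule 2 (intervocalic voicing): /p/ is a voiceless stop between vowels /u/ and /a/, so it voices to [b]. /p/ is a voiceless stop between vowels /a/ and /a/, so it voices to [b]. /upavikgeapabted/ → ubavikgeababted.
Rule 3 (stop-cluster a-epenthesis): /k/ and /g/ form a stop–stop cluster, so [a] is inserted between them. /b/ and /t/ form a stop–stop cluster, so [a] is inserted between them. /ubavikgeababted/ → ubavikageababated.
Rule 4 (final devoicing): /d/ is a voiced stop in word-final position, so it devoices to [t]. /ubavikageababated/ → ubavikageababatet.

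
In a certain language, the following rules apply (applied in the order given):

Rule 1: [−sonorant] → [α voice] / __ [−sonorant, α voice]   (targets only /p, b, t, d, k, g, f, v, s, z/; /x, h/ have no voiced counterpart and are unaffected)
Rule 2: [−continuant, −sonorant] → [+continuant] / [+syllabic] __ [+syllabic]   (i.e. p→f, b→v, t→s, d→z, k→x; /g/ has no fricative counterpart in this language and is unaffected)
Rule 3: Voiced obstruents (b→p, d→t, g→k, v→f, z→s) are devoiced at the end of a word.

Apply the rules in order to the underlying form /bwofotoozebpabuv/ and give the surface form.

Rule 1 (regressive voicing assimilation): /b/ precedes the voiceless obstruent /p/, so it devoices to [p] by assimilation. /bwofotoozebpabuv/ → bwofotoozeppabuv.
Rule 2 (intervocalic spirantization): /t/ is a stop between vowels /o/ and /o/, so it spirantizes to the fricative [s]. /b/ is a stop between vowels /a/ and /u/, so it spirantizes to the fricative [v]. /bwofotoozeppabuv/ → bwofosoozeppavuv.
Rule 3 (final devoicing): /v/ is a voiced obstruent in word-final position, so it devoices to [f]. /bwofosoozeppavuv/ → bwofosoozeppavuf.

bwofosoozeppavuf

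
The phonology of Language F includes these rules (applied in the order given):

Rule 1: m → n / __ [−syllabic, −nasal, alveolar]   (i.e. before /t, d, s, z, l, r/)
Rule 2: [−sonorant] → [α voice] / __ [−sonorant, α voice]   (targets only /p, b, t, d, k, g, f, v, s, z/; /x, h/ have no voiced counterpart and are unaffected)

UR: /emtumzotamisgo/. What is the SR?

Rule 1 (nasal place assimilation): /m/ precedes the alveolar consonant /t/, so it assimilates in place to [n]. /m/ precedes the alveolar consonant /z/, so it assimilates in place to [n]. /emtumzotamisgo/ → entunzotamisgo.
Rule 2 (regressive voicing assimilation): /s/ precedes the voiced obstruent /g/, so it voices to [z] by assimilation. /entunzotamisgo/ → entunzotamizgo.

entunzotamizgo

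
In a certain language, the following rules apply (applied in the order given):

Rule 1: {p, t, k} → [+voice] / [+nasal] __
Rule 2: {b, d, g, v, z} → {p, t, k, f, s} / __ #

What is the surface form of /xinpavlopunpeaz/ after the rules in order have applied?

xinbavlopunbeas

Rule 1 (post-nasal voicing): /p/ is a voiceless stop immediately after the nasal /n/, so it voices to [b]. /p/ is a voiceless stop immediately after the nasal /n/, so it voices to [b]. /xinpavlopunpeaz/ → xinbavlopunbeaz.
Rule 2 (final devoicing): /z/ is a voiced obstruent in word-final position, so it devoices to [s]. /xinbavlopunbeaz/ → xinbavlopunbeas.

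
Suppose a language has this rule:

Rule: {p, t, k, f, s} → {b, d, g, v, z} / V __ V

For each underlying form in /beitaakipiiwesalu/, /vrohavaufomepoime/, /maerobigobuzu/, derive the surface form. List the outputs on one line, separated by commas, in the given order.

beidaagibiiwezalu, vrohavauvomeboime, maerobigobuzu

/beitaakipiiwesalu/: /t/ is a voiceless obstruent between vowels /i/ and /a/, so it voices to [d]. /k/ is a voiceless obstruent between vowels /a/ and /i/, so it voices to [g]. /p/ is a voiceless obstruent between vowels /i/ and /i/, so it voices to [b]. /s/ is a voiceless obstruent between vowels /e/ and /a/, so it voices to [z]. → [beidaagibiiwezalu].
/vrohavaufomepoime/: /f/ is a voiceless obstruent between vowels /u/ and /o/, so it voices to [v]. /p/ is a voiceless obstruent between vowels /e/ and /o/, so it voices to [b]. → [vrohavauvomeboime].
/maerobigobuzu/: the rule's environment is not met; surfaces unchanged as [maerobigobuzu].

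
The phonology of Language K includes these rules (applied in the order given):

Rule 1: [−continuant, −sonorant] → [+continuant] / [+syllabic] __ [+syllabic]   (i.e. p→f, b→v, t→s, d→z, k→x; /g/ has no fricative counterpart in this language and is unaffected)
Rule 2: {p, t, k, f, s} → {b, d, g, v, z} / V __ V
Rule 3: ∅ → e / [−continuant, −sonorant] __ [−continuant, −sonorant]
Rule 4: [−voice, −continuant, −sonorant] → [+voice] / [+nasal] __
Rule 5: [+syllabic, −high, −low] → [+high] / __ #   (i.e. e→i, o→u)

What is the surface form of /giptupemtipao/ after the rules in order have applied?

Rule 1 (intervocalic spirantization): /p/ is a stop between vowels /u/ and /e/, so it spirantizes to the fricative [f]. /p/ is a stop between vowels /i/ and /a/, so it spirantizes to the fricative [f]. /giptupemtipao/ → giptufemtifao.
Rule 2 (intervocalic voicing): /f/ is a voiceless obstruent between vowels /u/ and /e/, so it voices to [v]. /f/ is a voiceless obstruent between vowels /i/ and /a/, so it voices to [v]. /giptufemtifao/ → giptuvemtivao.
Rule 3 (stop-cluster e-epenthesis): /p/ and /t/ form a stop–stop cluster, so [e] is inserted between them. /giptuvemtivao/ → gipetuvemtivao.
Rule 4 (post-nasal voicing): /t/ is a voiceless stop immediately after the nasal /m/, so it voices to [d]. /gipetuvemtivao/ → gipetuvemdivao.
Rule 5 (final vowel raising): /o/ is a mid vowel in word-final position, so it raises to [u]. /gipetuvemdivao/ → gipetuvemdivau.

gipetuvemdivau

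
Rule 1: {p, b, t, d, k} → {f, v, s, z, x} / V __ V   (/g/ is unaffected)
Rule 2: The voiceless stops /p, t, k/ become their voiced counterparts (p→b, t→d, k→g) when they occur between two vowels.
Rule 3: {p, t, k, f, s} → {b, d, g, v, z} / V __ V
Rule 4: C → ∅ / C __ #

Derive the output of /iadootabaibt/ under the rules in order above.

Rule 1 (intervocalic spirantization): /d/ is a stop between vowels /a/ and /o/, so it spirantizes to the fricative [z]. /t/ is a stop between vowels /o/ and /a/, so it spirantizes to the fricative [s]. /b/ is a stop between vowels /a/ and /a/, so it spirantizes to the fricative [v]. /iadootabaibt/ → iazoosavaibt.
Rule 2 (intervocalic voicing): no segment meets the environment; /iazoosavaibt/ is unchanged.
Rule 3 (intervocalic voicing): /s/ is a voiceless obstruent between vowels /o/ and /a/, so it voices to [z]. /iazoosavaibt/ → iazoozavaibt.
Rule 4 (final cluster simplification): /t/ is the second consonant of a word-final cluster /bt/, so it deletes. /iazoozavaibt/ → iazoozavaib.

iazoozavaib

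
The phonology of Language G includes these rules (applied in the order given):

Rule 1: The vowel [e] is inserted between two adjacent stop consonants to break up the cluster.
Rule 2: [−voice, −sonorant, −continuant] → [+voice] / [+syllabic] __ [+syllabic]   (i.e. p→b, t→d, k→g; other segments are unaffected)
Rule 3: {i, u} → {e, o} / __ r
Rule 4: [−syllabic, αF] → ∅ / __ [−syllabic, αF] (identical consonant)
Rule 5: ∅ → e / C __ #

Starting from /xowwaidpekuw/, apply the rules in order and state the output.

Rule 1 (stop-cluster e-epenthesis): /d/ and /p/ form a stop–stop cluster, so [e] is inserted between them. /xowwaidpekuw/ → xowwaidepekuw.
Rule 2 (intervocalic voicing): /p/ is a voiceless stop between vowels /e/ and /e/, so it voices to [b]. /k/ is a voiceless stop between vowels /e/ and /u/, so it voices to [g]. /xowwaidepekuw/ → xowwaidebeguw.
Rule 3 (pre-rhotic lowering): no segment meets the environment; /xowwaidebeguw/ is unchanged.
Rule 4 (degemination): /ww/ is a geminate; the first /w/ deletes. /xowwaidebeguw/ → xowaidebeguw.
Rule 5 (final e-epenthesis): the form ends in the consonant /w/, so [e] is inserted word-finally. /xowaidebeguw/ → xowaidebeguwe.

xowaidebeguwe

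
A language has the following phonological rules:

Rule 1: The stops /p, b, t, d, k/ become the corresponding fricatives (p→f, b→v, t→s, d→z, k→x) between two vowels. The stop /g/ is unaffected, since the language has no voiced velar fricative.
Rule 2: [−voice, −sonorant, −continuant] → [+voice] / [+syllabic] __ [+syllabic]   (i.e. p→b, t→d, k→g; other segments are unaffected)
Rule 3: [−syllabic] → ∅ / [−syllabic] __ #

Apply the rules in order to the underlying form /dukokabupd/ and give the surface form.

duxoxavup

Rule 1 (intervocalic spirantization): /k/ is a stop between vowels /u/ and /o/, so it spirantizes to the fricative [x]. /k/ is a stop between vowels /o/ and /a/, so it spirantizes to the fricative [x]. /b/ is a stop between vowels /a/ and /u/, so it spirantizes to the fricative [v]. /dukokabupd/ → duxoxavupd.
Rule 2 (intervocalic voicing): no segment meets the environment; /duxoxavupd/ is unchanged.
Rule 3 (final cluster simplification): /d/ is the second consonant of a word-final cluster /pd/, so it deletes. /duxoxavupd/ → duxoxavup.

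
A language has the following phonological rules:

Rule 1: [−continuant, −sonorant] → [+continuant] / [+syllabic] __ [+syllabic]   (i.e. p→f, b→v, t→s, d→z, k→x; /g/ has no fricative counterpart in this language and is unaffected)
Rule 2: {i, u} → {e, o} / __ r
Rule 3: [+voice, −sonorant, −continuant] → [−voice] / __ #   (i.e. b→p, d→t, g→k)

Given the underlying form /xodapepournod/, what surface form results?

Rule 1 (intervocalic spirantization): /d/ is a stop between vowels /o/ and /a/, so it spirantizes to the fricative [z]. /p/ is a stop between vowels /a/ and /e/, so it spirantizes to the fricative [f]. /p/ is a stop between vowels /e/ and /o/, so it spirantizes to the fricative [f]. /xodapepournod/ → xozafefournod.
Rule 2 (pre-rhotic lowering): /u/ is a high vowel immediately before /r/, so it lowers to [o]. /xozafefournod/ → xozafefoornod.
Rule 3 (final devoicing): /d/ is a voiced stop in word-final position, so it devoices to [t]. /xozafefoornod/ → xozafefoornot.

xozafefoornot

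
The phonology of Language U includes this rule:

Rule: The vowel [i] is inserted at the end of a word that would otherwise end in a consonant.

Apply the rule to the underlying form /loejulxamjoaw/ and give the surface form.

the form ends in the consonant /w/, so [i] is inserted word-finally.
Surface form: [loejulxamjoawi].

loejulxamjoawi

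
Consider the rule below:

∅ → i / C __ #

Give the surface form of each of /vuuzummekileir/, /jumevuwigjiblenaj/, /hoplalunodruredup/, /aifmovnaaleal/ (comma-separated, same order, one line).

/vuuzummekileir/: the form ends in the consonant /r/, so [i] is inserted word-finally. → [vuuzummekileiri].
/jumevuwigjiblenaj/: the form ends in the consonant /j/, so [i] is inserted word-finally. → [jumevuwigjiblenaji].
/hoplalunodruredup/: the form ends in the consonant /p/, so [i] is inserted word-finally. → [hoplalunodruredupi].
/aifmovnaaleal/: the form ends in the consonant /l/, so [i] is inserted word-finally. → [aifmovnaaleali].

vuuzummekileiri, jumevuwigjiblenaji, hoplalunodruredupi, aifmovnaaleali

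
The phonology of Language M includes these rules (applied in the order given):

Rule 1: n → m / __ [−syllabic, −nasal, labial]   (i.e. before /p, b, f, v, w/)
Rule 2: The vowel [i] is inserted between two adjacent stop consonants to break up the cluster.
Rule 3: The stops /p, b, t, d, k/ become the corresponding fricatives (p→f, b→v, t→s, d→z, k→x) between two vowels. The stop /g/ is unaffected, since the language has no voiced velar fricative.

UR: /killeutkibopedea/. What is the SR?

Rule 1 (nasal place assimilation): no segment meets the environment; /killeutkibopedea/ is unchanged.
Rule 2 (stop-cluster i-epenthesis): /t/ and /k/ form a stop–stop cluster, so [i] is inserted between them. /killeutkibopedea/ → killeutikibopedea.
Rule 3 (intervocalic spirantization): /t/ is a stop between vowels /u/ and /i/, so it spirantizes to the fricative [s]. /k/ is a stop between vowels /i/ and /i/, so it spirantizes to the fricative [x]. /b/ is a stop between vowels /i/ and /o/, so it spirantizes to the fricative [v]. /p/ is a stop between vowels /o/ and /e/, so it spirantizes to the fricative [f]. /d/ is a stop between vowels /e/ and /e/, so it spirantizes to the fricative [z]. /killeutikibopedea/ → killeusixivofezea.

killeusixivofezea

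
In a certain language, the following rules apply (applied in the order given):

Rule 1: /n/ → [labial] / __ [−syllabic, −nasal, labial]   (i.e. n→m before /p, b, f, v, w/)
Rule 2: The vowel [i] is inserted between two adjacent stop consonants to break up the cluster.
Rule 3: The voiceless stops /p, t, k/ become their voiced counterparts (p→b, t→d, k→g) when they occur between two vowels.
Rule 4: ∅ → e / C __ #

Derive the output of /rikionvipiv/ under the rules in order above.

rigiomvibive

Rule 1 (nasal place assimilation): /n/ precedes the labial consonant /v/, so it assimilates in place to [m]. /rikionvipiv/ → rikiomvipiv.
Rule 2 (stop-cluster i-epenthesis): no segment meets the environment; /rikiomvipiv/ is unchanged.
Rule 3 (intervocalic voicing): /k/ is a voiceless stop between vowels /i/ and /i/, so it voices to [g]. /p/ is a voiceless stop between vowels /i/ and /i/, so it voices to [b]. /rikiomvipiv/ → rigiomvibiv.
Rule 4 (final e-epenthesis): the form ends in the consonant /v/, so [e] is inserted word-finally. /rigiomvibiv/ → rigiomvibive.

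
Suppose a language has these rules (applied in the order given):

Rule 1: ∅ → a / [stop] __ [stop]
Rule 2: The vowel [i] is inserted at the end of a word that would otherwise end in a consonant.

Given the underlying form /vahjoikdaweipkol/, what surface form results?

Rule 1 (stop-cluster a-epenthesis): /k/ and /d/ form a stop–stop cluster, so [a] is inserted between them. /p/ and /k/ form a stop–stop cluster, so [a] is inserted between them. /vahjoikdaweipkol/ → vahjoikadaweipakol.
Rule 2 (final i-epenthesis): the form ends in the consonant /l/, so [i] is inserted word-finally. /vahjoikadaweipakol/ → vahjoikadaweipakoli.

vahjoikadaweipakoli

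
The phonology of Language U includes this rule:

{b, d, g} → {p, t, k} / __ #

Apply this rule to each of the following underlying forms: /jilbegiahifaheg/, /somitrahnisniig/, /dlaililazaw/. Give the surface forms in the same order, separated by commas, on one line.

/jilbegiahifaheg/: /g/ is a voiced stop in word-final position, so it devoices to [k]. → [jilbegiahifahek].
/somitrahnisniig/: /g/ is a voiced stop in word-final position, so it devoices to [k]. → [somitrahnisniik].
/dlaililazaw/: the rule's environment is not met; surfaces unchanged as [dlaililazaw].

jilbegiahifahek, somitrahnisniik, dlaililazaw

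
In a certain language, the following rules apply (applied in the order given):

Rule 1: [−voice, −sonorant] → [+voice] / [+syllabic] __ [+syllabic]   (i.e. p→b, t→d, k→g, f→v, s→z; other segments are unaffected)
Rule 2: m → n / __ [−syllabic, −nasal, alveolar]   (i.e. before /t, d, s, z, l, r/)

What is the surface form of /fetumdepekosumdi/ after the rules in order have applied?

fedundebegozundi

Rule 1 (intervocalic voicing): /t/ is a voiceless obstruent between vowels /e/ and /u/, so it voices to [d]. /p/ is a voiceless obstruent between vowels /e/ and /e/, so it voices to [b]. /k/ is a voiceless obstruent between vowels /e/ and /o/, so it voices to [g]. /s/ is a voiceless obstruent between vowels /o/ and /u/, so it voices to [z]. /fetumdepekosumdi/ → fedumdebegozumdi.
Rule 2 (nasal place assimilation): /m/ precedes the alveolar consonant /d/, so it assimilates in place to [n]. /m/ precedes the alveolar consonant /d/, so it assimilates in place to [n]. /fedumdebegozumdi/ → fedundebegozundi.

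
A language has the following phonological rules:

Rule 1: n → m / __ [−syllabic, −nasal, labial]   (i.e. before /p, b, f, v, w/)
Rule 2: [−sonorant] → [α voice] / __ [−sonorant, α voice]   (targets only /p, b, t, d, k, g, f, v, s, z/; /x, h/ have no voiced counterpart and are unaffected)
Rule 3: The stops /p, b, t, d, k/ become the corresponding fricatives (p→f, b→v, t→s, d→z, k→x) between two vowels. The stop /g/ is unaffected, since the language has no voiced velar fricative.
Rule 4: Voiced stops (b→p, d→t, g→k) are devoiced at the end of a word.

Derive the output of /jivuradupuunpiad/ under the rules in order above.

jivurazufuumpiat

Rule 1 (nasal place assimilation): /n/ precedes the labial consonant /p/, so it assimilates in place to [m]. /jivuradupuunpiad/ → jivuradupuumpiad.
Rule 2 (regressive voicing assimilation): no segment meets the environment; /jivuradupuumpiad/ is unchanged.
Rule 3 (intervocalic spirantization): /d/ is a stop between vowels /a/ and /u/, so it spirantizes to the fricative [z]. /p/ is a stop between vowels /u/ and /u/, so it spirantizes to the fricative [f]. /jivuradupuumpiad/ → jivurazufuumpiad.
Rule 4 (final devoicing): /d/ is a voiced stop in word-final position, so it devoices to [t]. /jivurazufuumpiad/ → jivurazufuumpiat.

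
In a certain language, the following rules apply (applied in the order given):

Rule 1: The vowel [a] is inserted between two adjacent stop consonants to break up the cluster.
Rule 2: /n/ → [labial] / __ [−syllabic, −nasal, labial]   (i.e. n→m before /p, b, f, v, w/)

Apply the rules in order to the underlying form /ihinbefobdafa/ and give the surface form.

ihimbefobadafa

Rule 1 (stop-cluster a-epenthesis): /b/ and /d/ form a stop–stop cluster, so [a] is inserted between them. /ihinbefobdafa/ → ihinbefobadafa.
Rule 2 (nasal place assimilation): /n/ precedes the labial consonant /b/, so it assimilates in place to [m]. /ihinbefobadafa/ → ihimbefobadafa.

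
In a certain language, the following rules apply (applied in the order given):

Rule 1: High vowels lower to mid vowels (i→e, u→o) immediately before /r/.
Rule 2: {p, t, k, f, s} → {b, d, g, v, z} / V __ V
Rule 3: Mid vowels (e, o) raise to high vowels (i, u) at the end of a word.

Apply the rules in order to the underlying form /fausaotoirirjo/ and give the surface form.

fauzaodoererju

Rule 1 (pre-rhotic lowering): /i/ is a high vowel immediately before /r/, so it lowers to [e]. /i/ is a high vowel immediately before /r/, so it lowers to [e]. /fausaotoirirjo/ → fausaotoererjo.
Rule 2 (intervocalic voicing): /s/ is a voiceless obstruent between vowels /u/ and /a/, so it voices to [z]. /t/ is a voiceless obstruent between vowels /o/ and /o/, so it voices to [d]. /fausaotoererjo/ → fauzaodoererjo.
Rule 3 (final vowel raising): /o/ is a mid vowel in word-final position, so it raises to [u]. /fauzaodoererjo/ → fauzaodoererju.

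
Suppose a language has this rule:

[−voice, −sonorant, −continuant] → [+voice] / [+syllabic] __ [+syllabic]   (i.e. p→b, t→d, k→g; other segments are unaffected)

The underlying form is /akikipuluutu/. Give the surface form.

/k/ is a voiceless stop between vowels /a/ and /i/, so it voices to [g].
/k/ is a voiceless stop between vowels /i/ and /i/, so it voices to [g].
/p/ is a voiceless stop between vowels /i/ and /u/, so it voices to [b].
/t/ is a voiceless stop between vowels /u/ and /u/, so it voices to [d].
Surface form: [agigibuluudu].

agigibuluudu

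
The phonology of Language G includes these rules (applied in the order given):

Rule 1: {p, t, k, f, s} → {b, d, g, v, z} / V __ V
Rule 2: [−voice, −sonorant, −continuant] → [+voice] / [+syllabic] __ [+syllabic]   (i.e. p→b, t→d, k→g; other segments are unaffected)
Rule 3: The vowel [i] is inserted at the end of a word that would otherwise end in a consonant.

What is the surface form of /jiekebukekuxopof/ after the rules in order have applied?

Rule 1 (intervocalic voicing): /k/ is a voiceless obstruent between vowels /e/ and /e/, so it voices to [g]. /k/ is a voiceless obstruent between vowels /u/ and /e/, so it voices to [g]. /k/ is a voiceless obstruent between vowels /e/ and /u/, so it voices to [g]. /p/ is a voiceless obstruent between vowels /o/ and /o/, so it voices to [b]. /jiekebukekuxopof/ → jiegebugeguxobof.
Rule 2 (intervocalic voicing): no segment meets the environment; /jiegebugeguxobof/ is unchanged.
Rule 3 (final i-epenthesis): the form ends in the consonant /f/, so [i] is inserted word-finally. /jiegebugeguxobof/ → jiegebugeguxobofi.

jiegebugeguxobofi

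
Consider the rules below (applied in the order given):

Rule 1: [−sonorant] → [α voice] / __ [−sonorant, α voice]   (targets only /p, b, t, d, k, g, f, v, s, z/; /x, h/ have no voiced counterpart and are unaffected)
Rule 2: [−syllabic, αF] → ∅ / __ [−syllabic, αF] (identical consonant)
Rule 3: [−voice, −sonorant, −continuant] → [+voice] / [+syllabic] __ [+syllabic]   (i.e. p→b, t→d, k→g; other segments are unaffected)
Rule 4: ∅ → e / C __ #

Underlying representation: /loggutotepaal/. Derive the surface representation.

logudodebaale

Rule 1 (regressive voicing assimilation): no segment meets the environment; /loggutotepaal/ is unchanged.
Rule 2 (degemination): /gg/ is a geminate; the first /g/ deletes. /loggutotepaal/ → logutotepaal.
Rule 3 (intervocalic voicing): /t/ is a voiceless stop between vowels /u/ and /o/, so it voices to [d]. /t/ is a voiceless stop between vowels /o/ and /e/, so it voices to [d]. /p/ is a voiceless stop between vowels /e/ and /a/, so it voices to [b]. /logutotepaal/ → logudodebaal.
Rule 4 (final e-epenthesis): the form ends in the consonant /l/, so [e] is inserted word-finally. /logudodebaal/ → logudodebaale.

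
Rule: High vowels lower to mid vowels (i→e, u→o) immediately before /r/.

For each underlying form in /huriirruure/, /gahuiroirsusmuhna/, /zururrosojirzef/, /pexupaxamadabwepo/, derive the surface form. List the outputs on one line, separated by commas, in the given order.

horierruore, gahueroersusmuhna, zororrosojerzef, pexupaxamadabwepo

/huriirruure/: /u/ is a high vowel immediately before /r/, so it lowers to [o]. /i/ is a high vowel immediately before /r/, so it lowers to [e]. /u/ is a high vowel immediately before /r/, so it lowers to [o]. → [horierruore].
/gahuiroirsusmuhna/: /i/ is a high vowel immediately before /r/, so it lowers to [e]. /i/ is a high vowel immediately before /r/, so it lowers to [e]. → [gahueroersusmuhna].
/zururrosojirzef/: /u/ is a high vowel immediately before /r/, so it lowers to [o]. /u/ is a high vowel immediately before /r/, so it lowers to [o]. /i/ is a high vowel immediately before /r/, so it lowers to [e]. → [zororrosojerzef].
/pexupaxamadabwepo/: the rule's environment is not met; surfaces unchanged as [pexupaxamadabwepo].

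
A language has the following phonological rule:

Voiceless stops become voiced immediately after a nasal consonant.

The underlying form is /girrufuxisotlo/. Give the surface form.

No segment of /girrufuxisotlo/ meets the structural description of the rule, so the form surfaces unchanged.

girrufuxisotlo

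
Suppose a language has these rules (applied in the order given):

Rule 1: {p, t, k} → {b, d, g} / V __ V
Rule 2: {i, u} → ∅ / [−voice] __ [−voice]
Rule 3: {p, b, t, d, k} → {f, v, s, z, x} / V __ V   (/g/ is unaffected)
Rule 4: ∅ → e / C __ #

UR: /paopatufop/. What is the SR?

Rule 1 (intervocalic voicing): /p/ is a voiceless stop between vowels /o/ and /a/, so it voices to [b]. /t/ is a voiceless stop between vowels /a/ and /u/, so it voices to [d]. /paopatufop/ → paobadufop.
Rule 2 (high vowel syncope): no segment meets the environment; /paobadufop/ is unchanged.
Rule 3 (intervocalic spirantization): /b/ is a stop between vowels /o/ and /a/, so it spirantizes to the fricative [v]. /d/ is a stop between vowels /a/ and /u/, so it spirantizes to the fricative [z]. /paobadufop/ → paovazufop.
Rule 4 (final e-epenthesis): the form ends in the consonant /p/, so [e] is inserted word-finally. /paovazufop/ → paovazufope.

paovazufope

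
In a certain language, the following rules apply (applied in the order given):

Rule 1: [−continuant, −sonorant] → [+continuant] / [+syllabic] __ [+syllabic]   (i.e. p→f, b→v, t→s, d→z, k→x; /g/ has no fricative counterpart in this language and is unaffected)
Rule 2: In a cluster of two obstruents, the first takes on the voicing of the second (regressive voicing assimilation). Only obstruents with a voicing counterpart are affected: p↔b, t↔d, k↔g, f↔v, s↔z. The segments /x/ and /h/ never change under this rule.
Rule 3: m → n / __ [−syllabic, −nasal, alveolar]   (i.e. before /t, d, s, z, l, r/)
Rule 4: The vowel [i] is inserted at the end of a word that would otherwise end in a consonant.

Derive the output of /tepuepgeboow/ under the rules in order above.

Rule 1 (intervocalic spirantization): /p/ is a stop between vowels /e/ and /u/, so it spirantizes to the fricative [f]. /b/ is a stop between vowels /e/ and /o/, so it spirantizes to the fricative [v]. /tepuepgeboow/ → tefuepgevoow.
Rule 2 (regressive voicing assimilation): /p/ precedes the voiced obstruent /g/, so it voices to [b] by assimilation. /tefuepgevoow/ → tefuebgevoow.
Rule 3 (nasal place assimilation): no segment meets the environment; /tefuebgevoow/ is unchanged.
Rule 4 (final i-epenthesis): the form ends in the consonant /w/, so [i] is inserted word-finally. /tefuebgevoow/ → tefuebgevoowi.

tefuebgevoowi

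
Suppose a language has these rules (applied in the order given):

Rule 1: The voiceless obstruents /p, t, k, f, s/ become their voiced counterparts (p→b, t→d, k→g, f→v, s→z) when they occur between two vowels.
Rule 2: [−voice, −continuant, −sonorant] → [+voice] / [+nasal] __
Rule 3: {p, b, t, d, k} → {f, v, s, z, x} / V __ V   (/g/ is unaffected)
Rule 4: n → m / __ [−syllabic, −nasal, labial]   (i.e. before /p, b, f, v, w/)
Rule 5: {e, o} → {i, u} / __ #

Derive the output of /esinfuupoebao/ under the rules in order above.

ezimfuuvoevau

Rule 1 (intervocalic voicing): /s/ is a voiceless obstruent between vowels /e/ and /i/, so it voices to [z]. /p/ is a voiceless obstruent between vowels /u/ and /o/, so it voices to [b]. /esinfuupoebao/ → ezinfuuboebao.
Rule 2 (post-nasal voicing): no segment meets the environment; /ezinfuuboebao/ is unchanged.
Rule 3 (intervocalic spirantization): /b/ is a stop between vowels /u/ and /o/, so it spirantizes to the fricative [v]. /b/ is a stop between vowels /e/ and /a/, so it spirantizes to the fricative [v]. /ezinfuuboebao/ → ezinfuuvoevao.
Rule 4 (nasal place assimilation): /n/ precedes the labial consonant /f/, so it assimilates in place to [m]. /ezinfuuvoevao/ → ezimfuuvoevao.
Rule 5 (final vowel raising): /o/ is a mid vowel in word-final position, so it raises to [u]. /ezimfuuvoevao/ → ezimfuuvoevau.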